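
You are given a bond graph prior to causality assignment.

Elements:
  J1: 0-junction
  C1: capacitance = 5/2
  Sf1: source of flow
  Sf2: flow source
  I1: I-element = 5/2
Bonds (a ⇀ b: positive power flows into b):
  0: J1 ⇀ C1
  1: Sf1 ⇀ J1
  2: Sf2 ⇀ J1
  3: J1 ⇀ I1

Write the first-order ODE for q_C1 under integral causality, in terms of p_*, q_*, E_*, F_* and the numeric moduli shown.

dq_C1/dt = F_Sf1 + F_Sf2 - 2*p_I1/5

bond 1 |Sf1  (Sf1 fixes flow; stroke at Sf1)
bond 2 |Sf2  (Sf2 fixes flow; stroke at Sf2)
bond 0 |J1  (C1 outputs effort q/C1)
bond 3 |I1  (common-e at J1 fixed by 0)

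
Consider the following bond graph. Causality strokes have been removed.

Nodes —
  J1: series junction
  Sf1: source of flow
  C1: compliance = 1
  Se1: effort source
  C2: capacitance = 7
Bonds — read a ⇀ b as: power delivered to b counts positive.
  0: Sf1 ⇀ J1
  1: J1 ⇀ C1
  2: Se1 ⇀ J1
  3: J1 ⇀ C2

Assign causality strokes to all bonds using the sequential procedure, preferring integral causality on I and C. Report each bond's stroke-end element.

bond 0 |Sf1
bond 1 |J1
bond 2 |J1
bond 3 |J1

bond 0 stroke→Sf1  (Sf1 (Sf) sets flow on bond)
bond 2 stroke→J1  (Se1 (Se) sets effort on bond)
bond 1 stroke→J1  (1-jn J1 has f-setter on 0)
bond 3 stroke→J1  (1-jn J1 has f-setter on 0)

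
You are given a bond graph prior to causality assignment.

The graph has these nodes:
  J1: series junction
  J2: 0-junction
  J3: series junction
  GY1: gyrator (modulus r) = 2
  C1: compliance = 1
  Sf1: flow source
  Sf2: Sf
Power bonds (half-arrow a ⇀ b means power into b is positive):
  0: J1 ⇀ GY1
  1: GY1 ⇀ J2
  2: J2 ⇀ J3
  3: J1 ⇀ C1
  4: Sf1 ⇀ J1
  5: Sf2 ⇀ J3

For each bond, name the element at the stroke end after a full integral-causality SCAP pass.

b4 stroke→Sf1  (Sf1 fixes flow; stroke at Sf1)
b5 stroke→Sf2  (Sf2 fixes flow; stroke at Sf2)
b0 stroke→J1  (J1 flow already set via bond 4)
b3 stroke→J1  (J1: bond 4 brought flow, rest push out)
b2 stroke→J3  (J3 flow already set via bond 5)
b1 stroke→J2  (GY1: gyrator matches bond 0)

β0 stroke→J1
β1 stroke→J2
β2 stroke→J3
β3 stroke→J1
β4 stroke→Sf1
β5 stroke→Sf2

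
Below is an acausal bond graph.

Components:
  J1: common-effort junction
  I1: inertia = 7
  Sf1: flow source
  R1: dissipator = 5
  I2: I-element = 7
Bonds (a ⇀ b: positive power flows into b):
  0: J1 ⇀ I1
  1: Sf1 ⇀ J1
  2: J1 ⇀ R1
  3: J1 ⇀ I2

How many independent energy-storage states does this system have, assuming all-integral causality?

2  (I1, I2 all integral)

b1 |Sf1  (Sf1 (Sf) sets flow on bond)
b0 |I1  (prefer integral on I1)
b3 |I2  (prefer integral on I2)
b2 |J1  (only one effort-in slot at J1)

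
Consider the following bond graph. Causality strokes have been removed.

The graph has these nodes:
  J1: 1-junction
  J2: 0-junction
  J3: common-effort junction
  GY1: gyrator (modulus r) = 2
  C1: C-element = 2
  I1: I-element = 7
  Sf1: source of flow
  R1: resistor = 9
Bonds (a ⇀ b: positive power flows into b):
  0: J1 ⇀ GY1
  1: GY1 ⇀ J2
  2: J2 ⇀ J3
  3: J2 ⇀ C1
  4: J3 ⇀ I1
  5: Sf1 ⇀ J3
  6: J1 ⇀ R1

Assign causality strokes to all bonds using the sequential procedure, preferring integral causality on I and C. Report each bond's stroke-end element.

b5 |Sf1  (Sf1 (Sf) sets flow on bond)
b3 |J2  (C1 outputs effort q/C1)
b1 |GY1  (J2: bond 3 brought effort, rest push out)
b2 |J3  (common-e at J2 fixed by 3)
b4 |I1  (0-jn J3 has e-setter on 2)
b0 |GY1  (through GY1, causality inverts; strokes same side of GY1)
b6 |J1  (common-f at J1 fixed by 0)

β0 stroke→GY1
β1 stroke→GY1
β2 stroke→J3
β3 stroke→J2
β4 stroke→I1
β5 stroke→Sf1
β6 stroke→J1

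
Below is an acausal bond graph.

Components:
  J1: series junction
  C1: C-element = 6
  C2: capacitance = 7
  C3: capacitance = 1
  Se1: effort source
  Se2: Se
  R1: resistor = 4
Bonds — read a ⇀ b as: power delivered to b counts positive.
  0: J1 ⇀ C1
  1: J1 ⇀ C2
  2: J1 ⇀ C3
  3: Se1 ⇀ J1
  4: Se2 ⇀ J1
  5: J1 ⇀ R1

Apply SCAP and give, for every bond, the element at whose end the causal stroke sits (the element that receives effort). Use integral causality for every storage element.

bond 0 |J1
bond 1 |J1
bond 2 |J1
bond 3 |J1
bond 4 |J1
bond 5 |R1

b3 stroke at J1  (Se1: effort source, stroke at far end)
b4 stroke at J1  (Se2 (Se) sets effort on bond)
b0 stroke at J1  (C1 outputs effort q/C1)
b1 stroke at J1  (C2 outputs effort q/C2)
b2 stroke at J1  (prefer integral on C3)
b5 stroke at R1  (J1: last free bond brings flow in)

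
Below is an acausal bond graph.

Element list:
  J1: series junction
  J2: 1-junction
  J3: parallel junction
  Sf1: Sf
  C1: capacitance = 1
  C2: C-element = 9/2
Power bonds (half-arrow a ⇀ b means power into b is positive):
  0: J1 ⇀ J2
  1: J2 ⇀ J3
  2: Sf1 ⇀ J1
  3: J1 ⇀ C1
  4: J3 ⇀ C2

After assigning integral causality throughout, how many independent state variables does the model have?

bond 2 stroke→Sf1  (source Sf1 imposes f)
bond 0 stroke→J1  (common-f at J1 fixed by 2)
bond 3 stroke→J1  (J1: bond 2 brought flow, rest push out)
bond 1 stroke→J2  (J2 flow already set via bond 0)
bond 4 stroke→J3  (J3: last free bond brings effort in)

2  (C1, C2 all integral)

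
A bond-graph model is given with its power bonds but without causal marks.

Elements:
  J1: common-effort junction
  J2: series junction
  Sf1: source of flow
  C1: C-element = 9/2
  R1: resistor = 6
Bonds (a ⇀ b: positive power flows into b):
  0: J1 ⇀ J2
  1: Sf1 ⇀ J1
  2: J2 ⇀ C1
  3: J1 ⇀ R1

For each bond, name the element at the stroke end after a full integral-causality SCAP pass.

bond 0 stroke at J1
bond 1 stroke at Sf1
bond 2 stroke at J2
bond 3 stroke at R1

bond 1 stroke at Sf1  (Sf1: flow source, stroke at near end)
bond 2 stroke at J2  (C1 integral (e out))
bond 0 stroke at J1  (closing 1-jn rule on J2)
bond 3 stroke at R1  (0-jn J1 has e-setter on 0)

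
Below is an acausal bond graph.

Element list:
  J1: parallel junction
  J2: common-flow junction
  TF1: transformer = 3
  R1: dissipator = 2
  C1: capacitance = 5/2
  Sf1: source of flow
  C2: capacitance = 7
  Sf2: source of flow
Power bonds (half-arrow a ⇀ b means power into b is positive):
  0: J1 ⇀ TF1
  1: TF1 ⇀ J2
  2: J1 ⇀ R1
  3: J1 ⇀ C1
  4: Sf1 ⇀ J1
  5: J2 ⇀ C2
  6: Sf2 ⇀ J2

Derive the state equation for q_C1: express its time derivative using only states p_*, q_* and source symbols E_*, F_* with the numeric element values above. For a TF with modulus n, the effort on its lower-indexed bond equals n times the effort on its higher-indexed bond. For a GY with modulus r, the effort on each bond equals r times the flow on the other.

bond 4 stroke at Sf1  (source Sf1 imposes f)
bond 6 stroke at Sf2  (Sf2 fixes flow; stroke at Sf2)
bond 1 stroke at J2  (common-f at J2 fixed by 6)
bond 5 stroke at J2  (J2 flow already set via bond 6)
bond 0 stroke at TF1  (TF TF1: opposite of bond 1)
bond 3 stroke at J1  (prefer integral on C1)
bond 2 stroke at R1  (J1: bond 3 brought effort, rest push out)

dq_C1/dt = F_Sf1 - F_Sf2/3 - q_C1/5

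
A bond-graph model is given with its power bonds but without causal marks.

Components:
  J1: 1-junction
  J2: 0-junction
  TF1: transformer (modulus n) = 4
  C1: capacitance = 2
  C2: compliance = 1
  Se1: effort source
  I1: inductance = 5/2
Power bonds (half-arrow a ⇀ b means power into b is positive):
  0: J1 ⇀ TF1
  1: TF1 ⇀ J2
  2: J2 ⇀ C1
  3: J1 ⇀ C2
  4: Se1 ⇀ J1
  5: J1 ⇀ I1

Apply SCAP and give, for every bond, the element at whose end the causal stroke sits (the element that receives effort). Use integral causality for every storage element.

#0 stroke at J1
#1 stroke at TF1
#2 stroke at J2
#3 stroke at J1
#4 stroke at J1
#5 stroke at I1

bond 4 |J1  (Se1 (Se) sets effort on bond)
bond 2 |J2  (C1: C, integral causality)
bond 1 |TF1  (0-jn J2 has e-setter on 2)
bond 0 |J1  (TF1: transformer flips bond 1)
bond 3 |J1  (C2 integral (e out))
bond 5 |I1  (J1 needs exactly one f-in)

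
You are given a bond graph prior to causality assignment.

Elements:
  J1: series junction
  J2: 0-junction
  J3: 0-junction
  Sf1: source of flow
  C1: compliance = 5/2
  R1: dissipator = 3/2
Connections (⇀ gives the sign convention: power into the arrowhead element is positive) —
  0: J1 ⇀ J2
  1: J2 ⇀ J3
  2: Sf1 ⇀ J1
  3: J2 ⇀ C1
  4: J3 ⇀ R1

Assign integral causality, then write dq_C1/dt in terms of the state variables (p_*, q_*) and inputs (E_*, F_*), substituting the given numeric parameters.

dq_C1/dt = F_Sf1 - 4*q_C1/15

β2 →Sf1  (Sf1: flow source, stroke at near end)
β0 →J1  (common-f at J1 fixed by 2)
β3 →J2  (C1 outputs effort q/C1)
β1 →J3  (J2 effort already set via bond 3)
β4 →R1  (J3: bond 1 brought effort, rest push out)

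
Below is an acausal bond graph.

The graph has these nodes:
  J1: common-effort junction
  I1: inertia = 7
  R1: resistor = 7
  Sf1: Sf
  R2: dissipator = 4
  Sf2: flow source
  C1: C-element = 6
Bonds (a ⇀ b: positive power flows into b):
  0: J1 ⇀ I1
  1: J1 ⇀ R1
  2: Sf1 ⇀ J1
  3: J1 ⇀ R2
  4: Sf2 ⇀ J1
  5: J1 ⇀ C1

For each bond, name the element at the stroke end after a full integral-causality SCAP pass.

β0 |I1
β1 |R1
β2 |Sf1
β3 |R2
β4 |Sf2
β5 |J1

bond 2 stroke→Sf1  (source Sf1 imposes f)
bond 4 stroke→Sf2  (Sf2: flow source, stroke at near end)
bond 0 stroke→I1  (I1: I, integral causality)
bond 5 stroke→J1  (C1 integral (e out))
bond 1 stroke→R1  (J1 effort already set via bond 5)
bond 3 stroke→R2  (J1: bond 5 brought effort, rest push out)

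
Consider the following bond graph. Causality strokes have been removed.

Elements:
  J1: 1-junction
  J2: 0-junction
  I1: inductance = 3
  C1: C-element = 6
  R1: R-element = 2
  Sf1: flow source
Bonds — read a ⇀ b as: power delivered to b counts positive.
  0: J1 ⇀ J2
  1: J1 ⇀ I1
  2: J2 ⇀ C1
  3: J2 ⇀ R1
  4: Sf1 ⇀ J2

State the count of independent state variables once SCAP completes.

#4 →Sf1  (Sf1 fixes flow; stroke at Sf1)
#1 →I1  (prefer integral on I1)
#0 →J1  (J1 flow already set via bond 1)
#2 →J2  (prefer integral on C1)
#3 →R1  (J2 effort already set via bond 2)

2  (C1, I1 all integral)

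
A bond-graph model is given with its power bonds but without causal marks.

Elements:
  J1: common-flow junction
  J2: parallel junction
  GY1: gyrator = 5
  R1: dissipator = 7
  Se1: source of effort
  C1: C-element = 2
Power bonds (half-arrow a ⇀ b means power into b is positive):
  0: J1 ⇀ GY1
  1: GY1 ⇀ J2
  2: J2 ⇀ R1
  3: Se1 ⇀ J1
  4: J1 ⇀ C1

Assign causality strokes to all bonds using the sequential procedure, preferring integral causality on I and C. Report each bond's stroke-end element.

#0 |GY1
#1 |GY1
#2 |J2
#3 |J1
#4 |J1

b3 stroke→J1  (Se1 fixes effort; stroke away)
b4 stroke→J1  (prefer integral on C1)
b0 stroke→GY1  (J1 needs exactly one f-in)
b1 stroke→GY1  (through GY1, causality inverts; strokes same side of GY1)
b2 stroke→J2  (closing 0-jn rule on J2)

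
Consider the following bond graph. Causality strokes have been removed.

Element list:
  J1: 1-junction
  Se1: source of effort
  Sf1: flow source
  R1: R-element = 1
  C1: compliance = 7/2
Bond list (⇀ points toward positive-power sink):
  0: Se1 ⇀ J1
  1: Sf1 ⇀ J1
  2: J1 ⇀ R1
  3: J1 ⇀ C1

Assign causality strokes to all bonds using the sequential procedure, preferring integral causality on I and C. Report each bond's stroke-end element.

bond 0 →J1
bond 1 →Sf1
bond 2 →J1
bond 3 →J1

bond 0 stroke→J1  (Se1: effort source, stroke at far end)
bond 1 stroke→Sf1  (Sf1 (Sf) sets flow on bond)
bond 2 stroke→J1  (common-f at J1 fixed by 1)
bond 3 stroke→J1  (1-jn J1 has f-setter on 1)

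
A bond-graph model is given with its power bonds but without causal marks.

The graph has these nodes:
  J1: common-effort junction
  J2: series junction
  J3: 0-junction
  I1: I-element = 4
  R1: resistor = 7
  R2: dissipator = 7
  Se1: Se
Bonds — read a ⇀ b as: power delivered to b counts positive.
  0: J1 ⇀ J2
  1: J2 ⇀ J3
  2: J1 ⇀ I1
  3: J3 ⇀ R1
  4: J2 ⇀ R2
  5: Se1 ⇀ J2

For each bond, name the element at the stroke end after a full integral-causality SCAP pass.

#0 →J1
#1 →J2
#2 →I1
#3 →J3
#4 →J2
#5 →J2

b5 stroke→J2  (source Se1 imposes e)
b2 stroke→I1  (I1 integral (f out))
b0 stroke→J1  (closing 0-jn rule on J1)
b1 stroke→J2  (J2 flow already set via bond 0)
b4 stroke→J2  (J2: bond 0 brought flow, rest push out)
b3 stroke→J3  (J3: last free bond brings effort in)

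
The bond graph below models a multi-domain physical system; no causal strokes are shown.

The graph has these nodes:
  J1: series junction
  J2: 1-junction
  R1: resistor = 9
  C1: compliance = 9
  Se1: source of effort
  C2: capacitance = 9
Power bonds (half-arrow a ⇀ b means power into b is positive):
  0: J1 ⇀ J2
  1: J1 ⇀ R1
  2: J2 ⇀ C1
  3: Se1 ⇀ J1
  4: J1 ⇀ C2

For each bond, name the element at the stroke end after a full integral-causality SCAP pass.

b3 →J1  (Se1: effort source, stroke at far end)
b2 →J2  (C1 integral (e out))
b0 →J1  (J2: last free bond brings flow in)
b4 →J1  (C2 integral (e out))
b1 →R1  (J1: last free bond brings flow in)

b0 →J1
b1 →R1
b2 →J2
b3 →J1
b4 →J1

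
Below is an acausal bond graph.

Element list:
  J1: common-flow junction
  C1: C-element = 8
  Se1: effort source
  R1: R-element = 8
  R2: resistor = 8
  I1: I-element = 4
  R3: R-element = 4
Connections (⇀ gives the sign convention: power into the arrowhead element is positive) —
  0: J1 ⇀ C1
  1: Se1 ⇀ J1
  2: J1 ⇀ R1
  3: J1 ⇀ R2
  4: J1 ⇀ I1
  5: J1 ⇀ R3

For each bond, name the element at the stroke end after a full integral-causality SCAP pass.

β0 |J1
β1 |J1
β2 |J1
β3 |J1
β4 |I1
β5 |J1

β1 stroke at J1  (Se1: effort source, stroke at far end)
β0 stroke at J1  (prefer integral on C1)
β4 stroke at I1  (prefer integral on I1)
β2 stroke at J1  (common-f at J1 fixed by 4)
β3 stroke at J1  (common-f at J1 fixed by 4)
β5 stroke at J1  (1-jn J1 has f-setter on 4)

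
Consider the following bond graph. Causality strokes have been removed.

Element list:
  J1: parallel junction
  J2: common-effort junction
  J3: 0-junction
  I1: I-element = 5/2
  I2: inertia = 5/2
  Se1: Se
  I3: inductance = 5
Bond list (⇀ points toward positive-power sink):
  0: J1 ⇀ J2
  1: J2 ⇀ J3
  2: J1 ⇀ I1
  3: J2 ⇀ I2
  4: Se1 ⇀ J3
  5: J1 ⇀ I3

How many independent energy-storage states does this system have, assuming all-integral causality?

3  (I1, I2, I3 all integral)

bond 4 stroke at J3  (Se1 fixes effort; stroke away)
bond 1 stroke at J2  (0-jn J3 has e-setter on 4)
bond 0 stroke at J1  (common-e at J2 fixed by 1)
bond 3 stroke at I2  (J2 effort already set via bond 1)
bond 2 stroke at I1  (common-e at J1 fixed by 0)
bond 5 stroke at I3  (J1 effort already set via bond 0)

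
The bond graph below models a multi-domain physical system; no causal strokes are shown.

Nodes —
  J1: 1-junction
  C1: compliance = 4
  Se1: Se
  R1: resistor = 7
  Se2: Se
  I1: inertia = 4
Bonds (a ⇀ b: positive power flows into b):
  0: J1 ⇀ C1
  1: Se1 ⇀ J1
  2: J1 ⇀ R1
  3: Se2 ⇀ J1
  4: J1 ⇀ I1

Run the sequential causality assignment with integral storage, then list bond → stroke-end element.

#0 |J1
#1 |J1
#2 |J1
#3 |J1
#4 |I1

b1 stroke→J1  (Se1 fixes effort; stroke away)
b3 stroke→J1  (Se2 fixes effort; stroke away)
b0 stroke→J1  (C1: C, integral causality)
b4 stroke→I1  (I1 outputs flow p/I1)
b2 stroke→J1  (1-jn J1 has f-setter on 4)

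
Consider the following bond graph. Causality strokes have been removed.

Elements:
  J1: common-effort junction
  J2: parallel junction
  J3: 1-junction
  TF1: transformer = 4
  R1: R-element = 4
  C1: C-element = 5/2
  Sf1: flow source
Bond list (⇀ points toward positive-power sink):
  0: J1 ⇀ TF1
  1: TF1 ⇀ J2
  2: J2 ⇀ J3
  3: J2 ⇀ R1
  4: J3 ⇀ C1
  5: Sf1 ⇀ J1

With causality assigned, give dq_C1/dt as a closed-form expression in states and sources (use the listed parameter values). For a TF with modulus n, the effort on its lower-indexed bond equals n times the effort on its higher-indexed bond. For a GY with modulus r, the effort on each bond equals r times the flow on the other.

dq_C1/dt = 4*F_Sf1 - q_C1/10

bond 5 →Sf1  (Sf1: flow source, stroke at near end)
bond 0 →J1  (closing 0-jn rule on J1)
bond 1 →TF1  (TF TF1: opposite of bond 0)
bond 4 →J3  (C1: C, integral causality)
bond 2 →J2  (only one flow-in slot at J3)
bond 3 →R1  (J2: bond 2 brought effort, rest push out)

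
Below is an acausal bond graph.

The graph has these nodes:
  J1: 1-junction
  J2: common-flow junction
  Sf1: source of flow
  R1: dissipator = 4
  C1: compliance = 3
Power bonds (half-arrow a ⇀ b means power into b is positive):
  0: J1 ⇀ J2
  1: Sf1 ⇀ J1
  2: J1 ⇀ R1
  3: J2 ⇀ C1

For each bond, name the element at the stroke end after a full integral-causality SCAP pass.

bond 1 stroke→Sf1  (source Sf1 imposes f)
bond 0 stroke→J1  (J1: bond 1 brought flow, rest push out)
bond 2 stroke→J1  (1-jn J1 has f-setter on 1)
bond 3 stroke→J2  (J2 flow already set via bond 0)

bond 0 stroke→J1
bond 1 stroke→Sf1
bond 2 stroke→J1
bond 3 stroke→J2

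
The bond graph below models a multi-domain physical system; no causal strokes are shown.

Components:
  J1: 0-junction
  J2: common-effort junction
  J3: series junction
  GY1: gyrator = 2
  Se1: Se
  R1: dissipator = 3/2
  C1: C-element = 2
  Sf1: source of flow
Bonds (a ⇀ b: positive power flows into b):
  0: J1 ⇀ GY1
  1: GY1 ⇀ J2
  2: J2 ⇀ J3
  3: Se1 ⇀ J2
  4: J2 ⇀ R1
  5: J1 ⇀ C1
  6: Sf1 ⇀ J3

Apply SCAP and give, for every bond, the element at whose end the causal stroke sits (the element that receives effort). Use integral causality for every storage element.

#0 stroke at GY1
#1 stroke at GY1
#2 stroke at J3
#3 stroke at J2
#4 stroke at R1
#5 stroke at J1
#6 stroke at Sf1

b3 stroke→J2  (source Se1 imposes e)
b6 stroke→Sf1  (Sf1 fixes flow; stroke at Sf1)
b1 stroke→GY1  (J2: bond 3 brought effort, rest push out)
b2 stroke→J3  (common-e at J2 fixed by 3)
b4 stroke→R1  (J2 effort already set via bond 3)
b0 stroke→GY1  (GY1: gyrator matches bond 1)
b5 stroke→J1  (closing 0-jn rule on J1)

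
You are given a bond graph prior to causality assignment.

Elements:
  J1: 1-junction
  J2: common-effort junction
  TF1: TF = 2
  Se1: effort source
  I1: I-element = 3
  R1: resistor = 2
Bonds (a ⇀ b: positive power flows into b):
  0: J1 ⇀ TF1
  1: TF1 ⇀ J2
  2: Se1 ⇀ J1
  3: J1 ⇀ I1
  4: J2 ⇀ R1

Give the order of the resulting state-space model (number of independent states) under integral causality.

b2 →J1  (Se1 (Se) sets effort on bond)
b3 →I1  (I1 integral (f out))
b0 →J1  (1-jn J1 has f-setter on 3)
b1 →TF1  (through TF1, causality passes straight; one stroke at TF1)
b4 →J2  (J2: last free bond brings effort in)

1  (I1 all integral)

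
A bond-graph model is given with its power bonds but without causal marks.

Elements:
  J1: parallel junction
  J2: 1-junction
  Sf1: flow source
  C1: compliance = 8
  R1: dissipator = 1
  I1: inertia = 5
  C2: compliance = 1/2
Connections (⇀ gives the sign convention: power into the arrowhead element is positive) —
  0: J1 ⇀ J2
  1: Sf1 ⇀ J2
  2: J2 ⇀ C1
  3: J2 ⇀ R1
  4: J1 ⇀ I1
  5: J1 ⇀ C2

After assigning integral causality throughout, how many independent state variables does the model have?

3  (C1, C2, I1 all integral)

b1 |Sf1  (source Sf1 imposes f)
b0 |J2  (J2: bond 1 brought flow, rest push out)
b2 |J2  (common-f at J2 fixed by 1)
b3 |J2  (common-f at J2 fixed by 1)
b4 |I1  (I1 outputs flow p/I1)
b5 |J1  (only one effort-in slot at J1)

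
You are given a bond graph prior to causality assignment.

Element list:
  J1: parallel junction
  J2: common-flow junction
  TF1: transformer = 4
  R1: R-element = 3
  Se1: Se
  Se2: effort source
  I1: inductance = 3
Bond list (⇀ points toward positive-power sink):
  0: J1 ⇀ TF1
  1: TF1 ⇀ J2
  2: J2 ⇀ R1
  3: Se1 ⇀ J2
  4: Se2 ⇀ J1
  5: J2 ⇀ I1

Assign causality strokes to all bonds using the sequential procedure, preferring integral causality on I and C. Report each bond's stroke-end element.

#3 stroke→J2  (source Se1 imposes e)
#4 stroke→J1  (Se2 fixes effort; stroke away)
#0 stroke→TF1  (J1 effort already set via bond 4)
#1 stroke→J2  (TF1: transformer flips bond 0)
#5 stroke→I1  (I1 integral (f out))
#2 stroke→J2  (J2: bond 5 brought flow, rest push out)

#0 →TF1
#1 →J2
#2 →J2
#3 →J2
#4 →J1
#5 →I1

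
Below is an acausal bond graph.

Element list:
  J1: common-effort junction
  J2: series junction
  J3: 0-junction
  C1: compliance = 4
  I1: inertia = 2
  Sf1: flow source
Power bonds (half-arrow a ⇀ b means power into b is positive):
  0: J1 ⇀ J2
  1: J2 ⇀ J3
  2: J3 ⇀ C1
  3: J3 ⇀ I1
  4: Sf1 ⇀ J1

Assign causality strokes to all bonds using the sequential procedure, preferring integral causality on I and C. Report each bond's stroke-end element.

β0 →J1
β1 →J2
β2 →J3
β3 →I1
β4 →Sf1

β4 stroke→Sf1  (Sf1: flow source, stroke at near end)
β0 stroke→J1  (J1: last free bond brings effort in)
β1 stroke→J2  (1-jn J2 has f-setter on 0)
β2 stroke→J3  (C1: C, integral causality)
β3 stroke→I1  (0-jn J3 has e-setter on 2)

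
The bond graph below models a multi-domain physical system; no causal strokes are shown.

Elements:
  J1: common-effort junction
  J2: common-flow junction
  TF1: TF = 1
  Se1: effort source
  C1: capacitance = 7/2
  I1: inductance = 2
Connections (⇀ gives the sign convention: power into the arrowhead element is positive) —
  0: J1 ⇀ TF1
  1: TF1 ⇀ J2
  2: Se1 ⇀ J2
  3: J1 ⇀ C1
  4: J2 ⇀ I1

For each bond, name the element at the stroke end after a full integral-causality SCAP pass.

#0 →TF1
#1 →J2
#2 →J2
#3 →J1
#4 →I1

β2 →J2  (source Se1 imposes e)
β3 →J1  (prefer integral on C1)
β0 →TF1  (common-e at J1 fixed by 3)
β1 →J2  (through TF1, causality passes straight; one stroke at TF1)
β4 →I1  (only one flow-in slot at J2)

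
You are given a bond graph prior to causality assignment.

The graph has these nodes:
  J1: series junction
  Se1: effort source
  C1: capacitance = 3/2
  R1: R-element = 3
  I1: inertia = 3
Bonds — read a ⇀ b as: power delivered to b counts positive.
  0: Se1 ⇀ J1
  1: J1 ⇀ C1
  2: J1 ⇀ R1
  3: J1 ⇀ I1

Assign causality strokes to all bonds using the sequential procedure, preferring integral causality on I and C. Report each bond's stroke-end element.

b0 |J1  (Se1: effort source, stroke at far end)
b1 |J1  (C1 outputs effort q/C1)
b3 |I1  (I1 integral (f out))
b2 |J1  (J1 flow already set via bond 3)

β0 |J1
β1 |J1
β2 |J1
β3 |I1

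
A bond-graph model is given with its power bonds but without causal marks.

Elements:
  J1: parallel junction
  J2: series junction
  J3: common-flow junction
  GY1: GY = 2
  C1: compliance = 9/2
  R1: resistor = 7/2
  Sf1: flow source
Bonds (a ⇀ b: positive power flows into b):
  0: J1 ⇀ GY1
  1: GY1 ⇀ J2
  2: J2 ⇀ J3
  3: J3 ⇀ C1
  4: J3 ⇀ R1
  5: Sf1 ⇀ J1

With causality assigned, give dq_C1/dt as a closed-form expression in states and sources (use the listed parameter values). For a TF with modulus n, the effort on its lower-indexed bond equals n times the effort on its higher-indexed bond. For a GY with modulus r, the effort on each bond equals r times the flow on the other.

bond 5 stroke→Sf1  (Sf1 fixes flow; stroke at Sf1)
bond 0 stroke→J1  (J1: last free bond brings effort in)
bond 1 stroke→J2  (through GY1, causality inverts; strokes same side of GY1)
bond 2 stroke→J3  (only one flow-in slot at J2)
bond 3 stroke→J3  (prefer integral on C1)
bond 4 stroke→R1  (J3 needs exactly one f-in)

dq_C1/dt = 4*F_Sf1/7 - 4*q_C1/63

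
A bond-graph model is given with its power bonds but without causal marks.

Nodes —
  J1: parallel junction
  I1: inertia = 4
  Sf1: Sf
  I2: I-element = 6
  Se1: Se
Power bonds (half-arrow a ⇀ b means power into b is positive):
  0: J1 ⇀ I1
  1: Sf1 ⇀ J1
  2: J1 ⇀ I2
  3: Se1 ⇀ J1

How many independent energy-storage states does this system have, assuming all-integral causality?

2  (I1, I2 all integral)

#1 stroke at Sf1  (Sf1 (Sf) sets flow on bond)
#3 stroke at J1  (Se1: effort source, stroke at far end)
#0 stroke at I1  (common-e at J1 fixed by 3)
#2 stroke at I2  (0-jn J1 has e-setter on 3)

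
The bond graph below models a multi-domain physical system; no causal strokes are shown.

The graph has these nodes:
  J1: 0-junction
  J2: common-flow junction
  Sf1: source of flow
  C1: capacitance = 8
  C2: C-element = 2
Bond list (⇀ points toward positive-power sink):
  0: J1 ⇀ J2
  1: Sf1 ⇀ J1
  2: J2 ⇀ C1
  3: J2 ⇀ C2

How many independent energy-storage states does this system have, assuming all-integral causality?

#1 stroke at Sf1  (Sf1 fixes flow; stroke at Sf1)
#0 stroke at J1  (closing 0-jn rule on J1)
#2 stroke at J2  (1-jn J2 has f-setter on 0)
#3 stroke at J2  (J2 flow already set via bond 0)

2  (C1, C2 all integral)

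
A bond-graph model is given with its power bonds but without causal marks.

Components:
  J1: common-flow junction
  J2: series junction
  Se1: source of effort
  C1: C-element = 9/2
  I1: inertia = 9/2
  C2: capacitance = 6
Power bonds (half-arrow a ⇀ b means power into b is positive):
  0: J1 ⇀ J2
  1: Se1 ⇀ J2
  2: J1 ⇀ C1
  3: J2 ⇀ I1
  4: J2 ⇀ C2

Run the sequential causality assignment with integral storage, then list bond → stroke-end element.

β0 stroke→J2
β1 stroke→J2
β2 stroke→J1
β3 stroke→I1
β4 stroke→J2

b1 →J2  (Se1 fixes effort; stroke away)
b2 →J1  (C1 outputs effort q/C1)
b0 →J2  (J1 needs exactly one f-in)
b3 →I1  (I1: I, integral causality)
b4 →J2  (J2 flow already set via bond 3)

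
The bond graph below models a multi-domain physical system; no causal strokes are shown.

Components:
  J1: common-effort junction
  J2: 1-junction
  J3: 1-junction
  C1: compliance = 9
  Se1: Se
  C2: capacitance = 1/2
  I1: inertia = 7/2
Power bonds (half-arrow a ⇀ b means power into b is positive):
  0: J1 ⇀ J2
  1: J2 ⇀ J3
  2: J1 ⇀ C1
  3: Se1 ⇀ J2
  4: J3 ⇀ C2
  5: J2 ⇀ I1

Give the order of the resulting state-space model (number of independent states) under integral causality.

b3 |J2  (Se1 (Se) sets effort on bond)
b2 |J1  (C1: C, integral causality)
b0 |J2  (J1 effort already set via bond 2)
b4 |J3  (C2: C, integral causality)
b1 |J2  (only one flow-in slot at J3)
b5 |I1  (J2: last free bond brings flow in)

3  (C1, C2, I1 all integral)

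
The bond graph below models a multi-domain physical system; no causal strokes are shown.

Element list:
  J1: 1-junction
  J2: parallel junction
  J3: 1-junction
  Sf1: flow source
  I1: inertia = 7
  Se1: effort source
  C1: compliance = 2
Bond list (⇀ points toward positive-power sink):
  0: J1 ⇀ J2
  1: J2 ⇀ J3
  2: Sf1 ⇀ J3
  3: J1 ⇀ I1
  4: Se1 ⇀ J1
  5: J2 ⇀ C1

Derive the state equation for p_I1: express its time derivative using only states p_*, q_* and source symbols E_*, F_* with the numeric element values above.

dp_I1/dt = E_Se1 - q_C1/2

b2 →Sf1  (source Sf1 imposes f)
b4 →J1  (Se1: effort source, stroke at far end)
b1 →J3  (J3 flow already set via bond 2)
b3 →I1  (prefer integral on I1)
b0 →J1  (J1: bond 3 brought flow, rest push out)
b5 →J2  (J2 needs exactly one e-in)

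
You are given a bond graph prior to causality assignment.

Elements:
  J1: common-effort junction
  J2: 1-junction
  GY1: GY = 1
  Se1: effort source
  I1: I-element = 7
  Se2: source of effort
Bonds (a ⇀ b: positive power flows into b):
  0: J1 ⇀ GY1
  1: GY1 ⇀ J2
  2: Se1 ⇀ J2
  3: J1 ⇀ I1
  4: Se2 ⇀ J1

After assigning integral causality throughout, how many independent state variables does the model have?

1  (I1 all integral)

β2 stroke at J2  (Se1 fixes effort; stroke away)
β4 stroke at J1  (Se2 (Se) sets effort on bond)
β0 stroke at GY1  (J1 effort already set via bond 4)
β3 stroke at I1  (common-e at J1 fixed by 4)
β1 stroke at GY1  (J2: last free bond brings flow in)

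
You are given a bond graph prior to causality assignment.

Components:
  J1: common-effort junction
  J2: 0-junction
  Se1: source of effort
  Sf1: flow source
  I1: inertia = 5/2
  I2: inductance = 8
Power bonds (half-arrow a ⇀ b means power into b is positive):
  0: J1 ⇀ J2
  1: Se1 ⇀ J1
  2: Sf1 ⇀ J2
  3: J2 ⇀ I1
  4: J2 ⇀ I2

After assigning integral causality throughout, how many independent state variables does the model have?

2  (I1, I2 all integral)

bond 1 stroke→J1  (source Se1 imposes e)
bond 2 stroke→Sf1  (source Sf1 imposes f)
bond 0 stroke→J2  (0-jn J1 has e-setter on 1)
bond 3 stroke→I1  (0-jn J2 has e-setter on 0)
bond 4 stroke→I2  (J2 effort already set via bond 0)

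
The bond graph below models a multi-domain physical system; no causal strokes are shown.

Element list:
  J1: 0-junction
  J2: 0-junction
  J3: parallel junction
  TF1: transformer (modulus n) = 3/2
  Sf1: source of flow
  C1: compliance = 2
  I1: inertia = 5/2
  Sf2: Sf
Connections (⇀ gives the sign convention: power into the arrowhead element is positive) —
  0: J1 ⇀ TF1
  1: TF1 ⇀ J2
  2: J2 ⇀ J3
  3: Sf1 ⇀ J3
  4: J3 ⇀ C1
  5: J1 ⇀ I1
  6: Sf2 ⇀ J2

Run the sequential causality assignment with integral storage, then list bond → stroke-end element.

β0 |J1
β1 |TF1
β2 |J2
β3 |Sf1
β4 |J3
β5 |I1
β6 |Sf2

b3 stroke→Sf1  (Sf1 fixes flow; stroke at Sf1)
b6 stroke→Sf2  (source Sf2 imposes f)
b4 stroke→J3  (prefer integral on C1)
b2 stroke→J2  (common-e at J3 fixed by 4)
b1 stroke→TF1  (J2 effort already set via bond 2)
b0 stroke→J1  (through TF1, causality passes straight; one stroke at TF1)
b5 stroke→I1  (common-e at J1 fixed by 0)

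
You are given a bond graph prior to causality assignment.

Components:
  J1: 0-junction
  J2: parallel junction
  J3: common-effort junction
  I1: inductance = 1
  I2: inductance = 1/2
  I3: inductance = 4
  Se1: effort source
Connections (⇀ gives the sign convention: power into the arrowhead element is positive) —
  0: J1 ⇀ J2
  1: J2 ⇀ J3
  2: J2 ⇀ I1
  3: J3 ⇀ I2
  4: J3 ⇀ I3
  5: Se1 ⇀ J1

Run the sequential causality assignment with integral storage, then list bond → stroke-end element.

bond 5 →J1  (Se1 (Se) sets effort on bond)
bond 0 →J2  (J1: bond 5 brought effort, rest push out)
bond 1 →J3  (common-e at J2 fixed by 0)
bond 2 →I1  (J2 effort already set via bond 0)
bond 3 →I2  (J3: bond 1 brought effort, rest push out)
bond 4 →I3  (common-e at J3 fixed by 1)

bond 0 stroke at J2
bond 1 stroke at J3
bond 2 stroke at I1
bond 3 stroke at I2
bond 4 stroke at I3
bond 5 stroke at J1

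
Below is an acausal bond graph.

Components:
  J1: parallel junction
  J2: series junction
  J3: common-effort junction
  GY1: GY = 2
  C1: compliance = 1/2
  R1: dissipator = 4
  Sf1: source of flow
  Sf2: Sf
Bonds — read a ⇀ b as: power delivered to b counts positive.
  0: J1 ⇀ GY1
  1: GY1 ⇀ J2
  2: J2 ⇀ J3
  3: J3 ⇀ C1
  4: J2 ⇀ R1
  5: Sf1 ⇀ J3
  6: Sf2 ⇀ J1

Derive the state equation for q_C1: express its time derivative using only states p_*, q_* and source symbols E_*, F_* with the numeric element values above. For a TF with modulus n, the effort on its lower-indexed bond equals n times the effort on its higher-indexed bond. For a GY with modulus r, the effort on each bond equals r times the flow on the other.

dq_C1/dt = F_Sf1 + F_Sf2/2 - q_C1/2

bond 5 stroke→Sf1  (Sf1 (Sf) sets flow on bond)
bond 6 stroke→Sf2  (Sf2 (Sf) sets flow on bond)
bond 0 stroke→J1  (only one effort-in slot at J1)
bond 1 stroke→J2  (GY1: gyrator matches bond 0)
bond 3 stroke→J3  (prefer integral on C1)
bond 2 stroke→J2  (common-e at J3 fixed by 3)
bond 4 stroke→R1  (J2: last free bond brings flow in)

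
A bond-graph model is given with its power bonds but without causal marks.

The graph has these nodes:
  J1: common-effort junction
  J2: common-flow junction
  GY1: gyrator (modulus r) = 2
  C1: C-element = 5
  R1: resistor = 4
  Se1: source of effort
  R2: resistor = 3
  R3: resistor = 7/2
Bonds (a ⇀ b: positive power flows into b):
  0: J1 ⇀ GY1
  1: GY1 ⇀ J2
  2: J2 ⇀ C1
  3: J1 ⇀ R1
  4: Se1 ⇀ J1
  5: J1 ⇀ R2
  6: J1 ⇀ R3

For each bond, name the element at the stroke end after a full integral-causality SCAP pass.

bond 4 stroke at J1  (Se1 (Se) sets effort on bond)
bond 0 stroke at GY1  (common-e at J1 fixed by 4)
bond 3 stroke at R1  (common-e at J1 fixed by 4)
bond 5 stroke at R2  (J1: bond 4 brought effort, rest push out)
bond 6 stroke at R3  (0-jn J1 has e-setter on 4)
bond 1 stroke at GY1  (GY1: gyrator matches bond 0)
bond 2 stroke at J2  (J2: bond 1 brought flow, rest push out)

bond 0 →GY1
bond 1 →GY1
bond 2 →J2
bond 3 →R1
bond 4 →J1
bond 5 →R2
bond 6 →R3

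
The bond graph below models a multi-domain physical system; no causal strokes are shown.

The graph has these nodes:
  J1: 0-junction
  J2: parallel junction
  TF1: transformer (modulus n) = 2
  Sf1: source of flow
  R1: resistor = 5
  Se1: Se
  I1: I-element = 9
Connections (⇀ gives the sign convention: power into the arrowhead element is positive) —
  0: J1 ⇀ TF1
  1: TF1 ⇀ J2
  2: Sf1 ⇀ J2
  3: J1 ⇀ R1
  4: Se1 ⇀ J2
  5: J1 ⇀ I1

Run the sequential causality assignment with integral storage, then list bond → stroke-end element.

b2 stroke at Sf1  (Sf1 fixes flow; stroke at Sf1)
b4 stroke at J2  (Se1 (Se) sets effort on bond)
b1 stroke at TF1  (J2 effort already set via bond 4)
b0 stroke at J1  (TF1: transformer flips bond 1)
b3 stroke at R1  (common-e at J1 fixed by 0)
b5 stroke at I1  (J1: bond 0 brought effort, rest push out)

b0 |J1
b1 |TF1
b2 |Sf1
b3 |R1
b4 |J2
b5 |I1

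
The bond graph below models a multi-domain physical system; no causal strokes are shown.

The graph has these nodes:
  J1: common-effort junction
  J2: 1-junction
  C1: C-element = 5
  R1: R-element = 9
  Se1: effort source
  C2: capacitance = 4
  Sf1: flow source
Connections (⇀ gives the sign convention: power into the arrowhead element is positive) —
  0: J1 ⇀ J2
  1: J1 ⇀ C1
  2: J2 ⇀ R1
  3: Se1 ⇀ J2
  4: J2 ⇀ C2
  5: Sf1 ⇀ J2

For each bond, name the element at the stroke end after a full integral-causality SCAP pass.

#0 |J2
#1 |J1
#2 |J2
#3 |J2
#4 |J2
#5 |Sf1

#3 |J2  (Se1 (Se) sets effort on bond)
#5 |Sf1  (Sf1 (Sf) sets flow on bond)
#0 |J2  (J2 flow already set via bond 5)
#2 |J2  (J2: bond 5 brought flow, rest push out)
#4 |J2  (J2: bond 5 brought flow, rest push out)
#1 |J1  (J1: last free bond brings effort in)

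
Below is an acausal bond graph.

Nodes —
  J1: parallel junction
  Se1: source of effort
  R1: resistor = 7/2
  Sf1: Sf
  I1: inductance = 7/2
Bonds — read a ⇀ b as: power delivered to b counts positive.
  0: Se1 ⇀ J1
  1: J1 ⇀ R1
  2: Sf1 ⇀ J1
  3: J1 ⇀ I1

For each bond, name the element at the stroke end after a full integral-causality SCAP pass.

bond 0 stroke at J1  (Se1 fixes effort; stroke away)
bond 2 stroke at Sf1  (source Sf1 imposes f)
bond 1 stroke at R1  (J1: bond 0 brought effort, rest push out)
bond 3 stroke at I1  (common-e at J1 fixed by 0)

#0 →J1
#1 →R1
#2 →Sf1
#3 →I1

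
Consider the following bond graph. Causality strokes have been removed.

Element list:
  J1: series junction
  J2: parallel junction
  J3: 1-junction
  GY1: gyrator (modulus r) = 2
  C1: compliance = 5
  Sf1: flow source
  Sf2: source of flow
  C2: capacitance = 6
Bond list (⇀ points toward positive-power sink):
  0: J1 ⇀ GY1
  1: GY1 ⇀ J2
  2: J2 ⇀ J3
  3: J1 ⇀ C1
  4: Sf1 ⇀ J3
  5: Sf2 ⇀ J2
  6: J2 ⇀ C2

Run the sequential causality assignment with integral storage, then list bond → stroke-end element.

b0 |GY1
b1 |GY1
b2 |J3
b3 |J1
b4 |Sf1
b5 |Sf2
b6 |J2

#4 stroke at Sf1  (Sf1: flow source, stroke at near end)
#5 stroke at Sf2  (Sf2 (Sf) sets flow on bond)
#2 stroke at J3  (J3: bond 4 brought flow, rest push out)
#3 stroke at J1  (C1 outputs effort q/C1)
#0 stroke at GY1  (J1 needs exactly one f-in)
#1 stroke at GY1  (GY GY1: same side as bond 0)
#6 stroke at J2  (closing 0-jn rule on J2)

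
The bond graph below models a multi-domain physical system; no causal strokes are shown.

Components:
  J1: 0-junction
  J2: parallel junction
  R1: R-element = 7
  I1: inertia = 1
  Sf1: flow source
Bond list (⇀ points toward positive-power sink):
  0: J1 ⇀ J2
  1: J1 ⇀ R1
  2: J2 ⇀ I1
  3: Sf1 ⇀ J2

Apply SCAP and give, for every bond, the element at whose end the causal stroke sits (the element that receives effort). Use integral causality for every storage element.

#0 |J2
#1 |J1
#2 |I1
#3 |Sf1

b3 →Sf1  (Sf1 fixes flow; stroke at Sf1)
b2 →I1  (I1 outputs flow p/I1)
b0 →J2  (J2: last free bond brings effort in)
b1 →J1  (closing 0-jn rule on J1)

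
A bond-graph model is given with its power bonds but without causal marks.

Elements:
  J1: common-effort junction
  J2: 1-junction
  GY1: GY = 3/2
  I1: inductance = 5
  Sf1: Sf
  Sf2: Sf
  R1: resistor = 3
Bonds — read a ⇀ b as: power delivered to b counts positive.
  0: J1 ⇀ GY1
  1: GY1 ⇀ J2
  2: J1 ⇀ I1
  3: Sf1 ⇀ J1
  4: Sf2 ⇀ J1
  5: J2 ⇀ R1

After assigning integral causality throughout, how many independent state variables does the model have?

1  (I1 all integral)

#3 |Sf1  (Sf1 fixes flow; stroke at Sf1)
#4 |Sf2  (Sf2 (Sf) sets flow on bond)
#2 |I1  (prefer integral on I1)
#0 |J1  (J1: last free bond brings effort in)
#1 |J2  (GY1 both-in/both-out from 0)
#5 |R1  (only one flow-in slot at J2)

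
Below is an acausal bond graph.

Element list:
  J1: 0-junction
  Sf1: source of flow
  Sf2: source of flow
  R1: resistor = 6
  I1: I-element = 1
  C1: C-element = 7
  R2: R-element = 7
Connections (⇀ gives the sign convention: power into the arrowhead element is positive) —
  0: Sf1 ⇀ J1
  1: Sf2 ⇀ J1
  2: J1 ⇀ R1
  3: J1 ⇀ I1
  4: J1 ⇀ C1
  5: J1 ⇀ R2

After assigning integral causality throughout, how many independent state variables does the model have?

2  (C1, I1 all integral)

b0 stroke at Sf1  (Sf1: flow source, stroke at near end)
b1 stroke at Sf2  (Sf2: flow source, stroke at near end)
b3 stroke at I1  (I1 outputs flow p/I1)
b4 stroke at J1  (C1: C, integral causality)
b2 stroke at R1  (common-e at J1 fixed by 4)
b5 stroke at R2  (common-e at J1 fixed by 4)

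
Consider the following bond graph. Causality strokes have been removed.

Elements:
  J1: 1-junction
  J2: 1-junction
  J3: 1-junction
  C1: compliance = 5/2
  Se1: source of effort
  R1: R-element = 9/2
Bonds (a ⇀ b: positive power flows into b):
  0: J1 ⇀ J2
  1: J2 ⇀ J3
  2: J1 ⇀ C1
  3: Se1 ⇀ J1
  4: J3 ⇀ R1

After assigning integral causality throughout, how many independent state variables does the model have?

β3 stroke at J1  (source Se1 imposes e)
β2 stroke at J1  (C1 integral (e out))
β0 stroke at J2  (J1 needs exactly one f-in)
β1 stroke at J3  (J2: last free bond brings flow in)
β4 stroke at R1  (only one flow-in slot at J3)

1  (C1 all integral)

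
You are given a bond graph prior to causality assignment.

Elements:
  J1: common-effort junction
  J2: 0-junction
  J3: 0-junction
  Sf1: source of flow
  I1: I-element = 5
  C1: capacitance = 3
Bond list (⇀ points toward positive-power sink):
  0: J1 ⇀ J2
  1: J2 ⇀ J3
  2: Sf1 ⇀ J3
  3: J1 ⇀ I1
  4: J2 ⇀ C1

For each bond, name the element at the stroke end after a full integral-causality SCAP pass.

#2 stroke→Sf1  (Sf1: flow source, stroke at near end)
#1 stroke→J3  (J3 needs exactly one e-in)
#3 stroke→I1  (I1 integral (f out))
#0 stroke→J1  (only one effort-in slot at J1)
#4 stroke→J2  (only one effort-in slot at J2)

bond 0 stroke at J1
bond 1 stroke at J3
bond 2 stroke at Sf1
bond 3 stroke at I1
bond 4 stroke at J2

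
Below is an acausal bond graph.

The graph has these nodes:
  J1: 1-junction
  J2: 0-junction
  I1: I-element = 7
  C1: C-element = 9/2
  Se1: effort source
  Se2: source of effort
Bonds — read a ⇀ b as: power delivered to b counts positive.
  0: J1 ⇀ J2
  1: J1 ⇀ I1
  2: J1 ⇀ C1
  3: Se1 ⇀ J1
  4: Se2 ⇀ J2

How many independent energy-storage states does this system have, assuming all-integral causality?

β3 stroke at J1  (Se1 fixes effort; stroke away)
β4 stroke at J2  (Se2 (Se) sets effort on bond)
β0 stroke at J1  (common-e at J2 fixed by 4)
β1 stroke at I1  (I1 outputs flow p/I1)
β2 stroke at J1  (J1 flow already set via bond 1)

2  (C1, I1 all integral)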